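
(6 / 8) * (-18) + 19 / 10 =-58 / 5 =-11.60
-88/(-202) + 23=23.44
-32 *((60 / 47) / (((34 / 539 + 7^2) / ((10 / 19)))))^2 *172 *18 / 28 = -38249164800 / 57642006067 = -0.66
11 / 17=0.65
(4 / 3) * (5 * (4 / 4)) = 20 / 3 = 6.67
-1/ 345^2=-1/ 119025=-0.00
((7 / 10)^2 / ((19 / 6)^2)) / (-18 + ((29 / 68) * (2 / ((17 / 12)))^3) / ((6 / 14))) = -4092529 / 1273048450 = -0.00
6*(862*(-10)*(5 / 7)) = -258600 / 7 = -36942.86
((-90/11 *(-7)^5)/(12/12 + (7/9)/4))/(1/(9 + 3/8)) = 510512625/473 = 1079307.88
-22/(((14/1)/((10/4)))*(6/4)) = -55/21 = -2.62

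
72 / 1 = 72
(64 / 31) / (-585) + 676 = 12259196 / 18135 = 676.00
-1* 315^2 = -99225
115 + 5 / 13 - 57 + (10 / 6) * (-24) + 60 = 1019 / 13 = 78.38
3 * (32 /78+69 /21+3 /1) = 1828 /91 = 20.09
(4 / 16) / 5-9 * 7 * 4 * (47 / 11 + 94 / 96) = -145577 / 110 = -1323.43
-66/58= -33/29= -1.14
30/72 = 5/12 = 0.42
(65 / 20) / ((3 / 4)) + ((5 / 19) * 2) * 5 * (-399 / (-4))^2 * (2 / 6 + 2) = 1466429 / 24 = 61101.21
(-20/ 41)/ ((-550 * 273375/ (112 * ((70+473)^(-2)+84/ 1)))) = 5547879008/ 181762798820625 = 0.00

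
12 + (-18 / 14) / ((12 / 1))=333 / 28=11.89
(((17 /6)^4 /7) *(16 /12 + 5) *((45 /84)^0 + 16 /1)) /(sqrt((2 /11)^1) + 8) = 296750113 /2388204 - 26977283 *sqrt(22) /19105632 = 117.63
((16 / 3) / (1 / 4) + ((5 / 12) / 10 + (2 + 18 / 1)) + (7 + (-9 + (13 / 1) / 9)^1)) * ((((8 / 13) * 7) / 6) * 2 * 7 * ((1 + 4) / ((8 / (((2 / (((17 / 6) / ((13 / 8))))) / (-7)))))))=-102865 / 2448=-42.02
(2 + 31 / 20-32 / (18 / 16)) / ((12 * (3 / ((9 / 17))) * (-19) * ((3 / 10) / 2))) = 4481 / 34884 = 0.13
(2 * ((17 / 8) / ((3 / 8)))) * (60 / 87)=680 / 87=7.82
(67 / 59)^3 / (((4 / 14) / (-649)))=-3326.45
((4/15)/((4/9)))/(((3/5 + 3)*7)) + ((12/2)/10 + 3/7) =221/210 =1.05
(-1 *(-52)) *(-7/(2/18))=-3276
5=5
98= 98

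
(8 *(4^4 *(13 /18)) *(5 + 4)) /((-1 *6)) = -6656 /3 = -2218.67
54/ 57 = 18/ 19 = 0.95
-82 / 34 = -2.41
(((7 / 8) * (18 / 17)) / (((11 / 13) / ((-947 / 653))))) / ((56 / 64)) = -221598 / 122111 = -1.81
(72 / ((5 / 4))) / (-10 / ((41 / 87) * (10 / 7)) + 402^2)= 3936 / 11041925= 0.00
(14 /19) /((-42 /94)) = -94 /57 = -1.65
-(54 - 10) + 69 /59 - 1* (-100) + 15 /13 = 44734 /767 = 58.32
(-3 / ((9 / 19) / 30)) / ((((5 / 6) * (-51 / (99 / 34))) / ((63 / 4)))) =118503 / 578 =205.02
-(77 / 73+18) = -1391 / 73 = -19.05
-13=-13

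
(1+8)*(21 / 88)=2.15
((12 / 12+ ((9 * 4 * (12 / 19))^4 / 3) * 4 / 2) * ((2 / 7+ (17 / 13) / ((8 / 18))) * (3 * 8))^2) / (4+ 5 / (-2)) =769366267022175000 / 1079188201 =712912044.73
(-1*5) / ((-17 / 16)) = 80 / 17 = 4.71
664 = 664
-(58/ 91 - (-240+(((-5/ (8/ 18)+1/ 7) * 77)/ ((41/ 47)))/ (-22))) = -196.07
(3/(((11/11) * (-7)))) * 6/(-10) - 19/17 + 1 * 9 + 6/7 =5353/595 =9.00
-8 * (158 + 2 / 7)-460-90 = -12714 / 7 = -1816.29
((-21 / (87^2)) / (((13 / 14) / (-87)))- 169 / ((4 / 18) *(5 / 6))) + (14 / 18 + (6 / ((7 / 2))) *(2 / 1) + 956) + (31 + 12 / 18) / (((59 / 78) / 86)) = 25561314458 / 7006545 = 3648.21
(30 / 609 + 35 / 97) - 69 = -68.59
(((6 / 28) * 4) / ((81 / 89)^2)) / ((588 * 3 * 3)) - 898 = -36375829451 / 40507614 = -898.00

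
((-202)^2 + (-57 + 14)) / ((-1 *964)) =-40761 / 964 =-42.28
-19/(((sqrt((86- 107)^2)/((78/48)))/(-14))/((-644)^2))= 25609948/3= 8536649.33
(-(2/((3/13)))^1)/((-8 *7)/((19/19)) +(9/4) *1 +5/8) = 208/1275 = 0.16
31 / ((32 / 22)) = 341 / 16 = 21.31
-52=-52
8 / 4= 2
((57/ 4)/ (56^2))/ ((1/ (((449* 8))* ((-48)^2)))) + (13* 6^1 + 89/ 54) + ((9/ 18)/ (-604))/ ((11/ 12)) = 82814412572/ 2197503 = 37685.69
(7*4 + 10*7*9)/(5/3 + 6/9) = 282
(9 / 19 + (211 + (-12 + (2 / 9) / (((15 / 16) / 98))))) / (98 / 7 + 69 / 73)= 41700082 / 2798415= 14.90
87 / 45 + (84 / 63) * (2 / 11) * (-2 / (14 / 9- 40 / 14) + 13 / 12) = 52127 / 20295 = 2.57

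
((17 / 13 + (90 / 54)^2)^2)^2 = 52204938256 / 187388721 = 278.59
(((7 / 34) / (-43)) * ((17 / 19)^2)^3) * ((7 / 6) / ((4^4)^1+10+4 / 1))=-69572993 / 6554432140920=-0.00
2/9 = 0.22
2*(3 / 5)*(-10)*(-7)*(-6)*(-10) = 5040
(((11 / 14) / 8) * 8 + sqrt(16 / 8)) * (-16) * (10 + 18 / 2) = -304 * sqrt(2) - 1672 / 7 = -668.78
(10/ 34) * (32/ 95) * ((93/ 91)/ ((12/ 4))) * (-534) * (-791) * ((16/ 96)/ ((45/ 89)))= 887912416/ 188955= 4699.07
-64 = -64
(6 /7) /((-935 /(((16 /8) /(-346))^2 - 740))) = 132884754 /195885305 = 0.68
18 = 18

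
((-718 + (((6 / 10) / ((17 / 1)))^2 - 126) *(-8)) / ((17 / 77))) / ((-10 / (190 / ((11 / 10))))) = -557317348 / 24565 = -22687.46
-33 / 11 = -3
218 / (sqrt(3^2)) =218 / 3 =72.67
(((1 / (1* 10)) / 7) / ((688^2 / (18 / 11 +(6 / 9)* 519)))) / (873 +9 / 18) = 239 / 19898050480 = 0.00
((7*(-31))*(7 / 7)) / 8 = -217 / 8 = -27.12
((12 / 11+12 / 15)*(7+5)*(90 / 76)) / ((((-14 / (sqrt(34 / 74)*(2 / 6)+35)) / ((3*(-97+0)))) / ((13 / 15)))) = 1180296*sqrt(629) / 270655+3540888 / 209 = 17051.42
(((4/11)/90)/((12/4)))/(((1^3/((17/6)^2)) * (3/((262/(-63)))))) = -37859/2525985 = -0.01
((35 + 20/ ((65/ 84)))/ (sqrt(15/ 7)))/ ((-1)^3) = -41.57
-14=-14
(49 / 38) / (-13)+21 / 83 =6307 / 41002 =0.15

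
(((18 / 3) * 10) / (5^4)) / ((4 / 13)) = 0.31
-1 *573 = -573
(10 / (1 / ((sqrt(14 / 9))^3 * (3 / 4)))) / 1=35 * sqrt(14) / 9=14.55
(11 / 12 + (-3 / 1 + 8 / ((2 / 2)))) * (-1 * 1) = -71 / 12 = -5.92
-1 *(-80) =80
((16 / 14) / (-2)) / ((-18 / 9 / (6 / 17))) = 12 / 119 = 0.10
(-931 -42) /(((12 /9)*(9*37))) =-973 /444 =-2.19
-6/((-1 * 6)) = 1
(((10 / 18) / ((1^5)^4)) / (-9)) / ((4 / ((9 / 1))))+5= 175 / 36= 4.86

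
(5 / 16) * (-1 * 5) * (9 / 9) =-25 / 16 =-1.56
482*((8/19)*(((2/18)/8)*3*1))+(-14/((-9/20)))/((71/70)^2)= 33357286/862011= 38.70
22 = 22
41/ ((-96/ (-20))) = 205/ 24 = 8.54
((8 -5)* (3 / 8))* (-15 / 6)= -45 / 16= -2.81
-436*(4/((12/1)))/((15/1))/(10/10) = -436/45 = -9.69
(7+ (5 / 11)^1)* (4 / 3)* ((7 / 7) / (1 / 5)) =1640 / 33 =49.70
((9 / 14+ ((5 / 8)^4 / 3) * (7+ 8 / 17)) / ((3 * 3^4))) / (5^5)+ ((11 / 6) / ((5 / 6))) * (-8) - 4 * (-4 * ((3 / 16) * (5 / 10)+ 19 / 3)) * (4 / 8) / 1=37550461015657 / 1110412800000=33.82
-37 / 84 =-0.44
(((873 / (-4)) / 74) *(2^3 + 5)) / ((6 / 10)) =-18915 / 296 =-63.90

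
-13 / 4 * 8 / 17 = -26 / 17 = -1.53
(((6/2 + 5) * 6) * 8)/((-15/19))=-2432/5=-486.40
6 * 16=96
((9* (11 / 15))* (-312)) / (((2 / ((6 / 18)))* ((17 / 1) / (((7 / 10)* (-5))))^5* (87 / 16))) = 4806802 / 205879265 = 0.02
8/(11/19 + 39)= 19/94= 0.20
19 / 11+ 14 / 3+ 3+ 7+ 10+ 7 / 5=4586 / 165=27.79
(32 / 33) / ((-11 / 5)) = -160 / 363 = -0.44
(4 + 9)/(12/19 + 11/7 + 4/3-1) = 5.13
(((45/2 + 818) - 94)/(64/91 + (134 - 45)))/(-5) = -135863/81630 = -1.66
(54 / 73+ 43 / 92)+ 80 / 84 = 304567 / 141036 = 2.16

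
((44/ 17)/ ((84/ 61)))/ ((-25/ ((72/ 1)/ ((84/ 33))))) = -44286/ 20825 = -2.13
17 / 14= 1.21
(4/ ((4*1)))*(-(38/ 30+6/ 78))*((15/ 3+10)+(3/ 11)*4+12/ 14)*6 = -136764/ 1001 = -136.63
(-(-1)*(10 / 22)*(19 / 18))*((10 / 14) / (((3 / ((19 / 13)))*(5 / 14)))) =1805 / 3861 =0.47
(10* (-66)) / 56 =-11.79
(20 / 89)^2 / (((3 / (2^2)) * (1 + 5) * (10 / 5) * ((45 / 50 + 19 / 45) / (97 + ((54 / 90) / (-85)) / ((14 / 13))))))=46168880 / 112169281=0.41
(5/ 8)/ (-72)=-5/ 576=-0.01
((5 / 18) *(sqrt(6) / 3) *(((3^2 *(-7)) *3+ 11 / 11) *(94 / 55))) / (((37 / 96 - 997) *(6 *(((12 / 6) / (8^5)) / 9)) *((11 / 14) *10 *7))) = 2316304384 *sqrt(6) / 173650125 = 32.67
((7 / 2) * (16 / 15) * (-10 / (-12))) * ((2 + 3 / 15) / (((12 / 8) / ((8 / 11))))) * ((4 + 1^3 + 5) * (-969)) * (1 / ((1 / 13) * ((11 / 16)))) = -60196864 / 99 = -608049.13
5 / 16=0.31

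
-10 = -10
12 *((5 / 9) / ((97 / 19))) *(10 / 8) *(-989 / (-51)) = 469775 / 14841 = 31.65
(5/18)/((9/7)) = 35/162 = 0.22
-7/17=-0.41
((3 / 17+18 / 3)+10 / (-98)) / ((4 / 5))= 6325 / 833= 7.59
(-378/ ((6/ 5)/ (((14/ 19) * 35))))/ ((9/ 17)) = -291550/ 19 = -15344.74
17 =17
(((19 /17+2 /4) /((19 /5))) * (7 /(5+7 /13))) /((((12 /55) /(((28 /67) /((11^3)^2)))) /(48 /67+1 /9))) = 0.00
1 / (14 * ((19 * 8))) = 1 / 2128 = 0.00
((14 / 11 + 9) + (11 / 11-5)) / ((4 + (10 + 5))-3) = 0.39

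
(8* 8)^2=4096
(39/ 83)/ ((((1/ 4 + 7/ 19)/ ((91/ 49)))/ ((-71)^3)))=-13791026652/ 27307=-505036.31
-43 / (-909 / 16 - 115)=688 / 2749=0.25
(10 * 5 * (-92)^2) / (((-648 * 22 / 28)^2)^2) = 31753225 / 5041976337288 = 0.00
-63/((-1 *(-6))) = -21/2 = -10.50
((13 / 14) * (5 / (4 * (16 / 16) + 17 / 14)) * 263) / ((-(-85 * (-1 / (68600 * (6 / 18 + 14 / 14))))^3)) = -2825604758179840000 / 9683523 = -291795120244.96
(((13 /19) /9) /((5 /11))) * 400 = 11440 /171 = 66.90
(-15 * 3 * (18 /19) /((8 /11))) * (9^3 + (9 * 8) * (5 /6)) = -3514995 /76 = -46249.93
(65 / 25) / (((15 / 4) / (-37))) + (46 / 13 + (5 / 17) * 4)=-347054 / 16575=-20.94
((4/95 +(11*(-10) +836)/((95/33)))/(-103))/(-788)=11981/3855290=0.00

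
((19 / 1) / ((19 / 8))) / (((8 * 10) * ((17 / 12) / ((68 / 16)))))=0.30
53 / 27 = 1.96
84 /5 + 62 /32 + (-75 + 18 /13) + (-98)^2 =9931087 /1040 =9549.12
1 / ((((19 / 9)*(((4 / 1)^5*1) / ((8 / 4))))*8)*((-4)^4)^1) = 9 / 19922944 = 0.00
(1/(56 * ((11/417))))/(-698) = -417/429968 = -0.00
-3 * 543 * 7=-11403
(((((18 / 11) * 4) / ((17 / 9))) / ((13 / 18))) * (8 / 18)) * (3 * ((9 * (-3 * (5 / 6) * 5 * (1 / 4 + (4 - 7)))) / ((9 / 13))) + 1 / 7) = 48653784 / 17017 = 2859.13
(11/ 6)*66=121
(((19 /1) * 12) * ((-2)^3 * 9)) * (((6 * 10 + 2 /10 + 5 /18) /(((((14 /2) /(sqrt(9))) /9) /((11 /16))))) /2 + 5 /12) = -92623347 /70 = -1323190.67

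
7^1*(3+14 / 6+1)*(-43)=-5719 / 3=-1906.33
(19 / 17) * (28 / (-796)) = -0.04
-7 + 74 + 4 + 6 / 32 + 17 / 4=1207 / 16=75.44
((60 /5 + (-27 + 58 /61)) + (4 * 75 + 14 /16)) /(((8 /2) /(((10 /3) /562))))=233285 /548512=0.43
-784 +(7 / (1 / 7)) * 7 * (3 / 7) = -637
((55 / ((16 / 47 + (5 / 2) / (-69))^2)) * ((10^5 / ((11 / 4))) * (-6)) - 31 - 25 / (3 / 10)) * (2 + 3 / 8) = -28774671432914893 / 93425496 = -307995918.30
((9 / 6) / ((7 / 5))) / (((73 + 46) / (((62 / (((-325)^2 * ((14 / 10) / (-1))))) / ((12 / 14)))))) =-31 / 7038850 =-0.00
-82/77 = -1.06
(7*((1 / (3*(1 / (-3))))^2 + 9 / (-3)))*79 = -1106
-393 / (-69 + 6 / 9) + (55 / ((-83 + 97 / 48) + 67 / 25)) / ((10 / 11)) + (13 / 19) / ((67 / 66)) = 138600351963 / 24520010435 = 5.65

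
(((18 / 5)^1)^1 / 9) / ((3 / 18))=12 / 5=2.40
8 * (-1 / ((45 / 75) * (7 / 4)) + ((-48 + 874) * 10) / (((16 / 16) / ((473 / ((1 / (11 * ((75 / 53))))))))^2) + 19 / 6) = 70436578697448316 / 19663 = 3582188816429.25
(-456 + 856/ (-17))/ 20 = -2152/ 85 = -25.32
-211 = -211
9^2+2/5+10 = 457/5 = 91.40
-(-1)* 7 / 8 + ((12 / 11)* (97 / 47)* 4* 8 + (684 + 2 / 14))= 21918525 / 28952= 757.06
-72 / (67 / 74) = -5328 / 67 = -79.52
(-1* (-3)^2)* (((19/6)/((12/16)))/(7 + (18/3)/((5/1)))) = -190/41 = -4.63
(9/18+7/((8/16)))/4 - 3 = 5/8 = 0.62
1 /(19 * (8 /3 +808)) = 3 /46208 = 0.00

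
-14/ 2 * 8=-56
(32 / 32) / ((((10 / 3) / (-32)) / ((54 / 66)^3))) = -34992 / 6655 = -5.26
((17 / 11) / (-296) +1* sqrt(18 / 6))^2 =31804897 / 10601536- 17* sqrt(3) / 1628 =2.98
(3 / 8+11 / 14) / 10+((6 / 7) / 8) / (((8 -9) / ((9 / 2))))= -41 / 112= -0.37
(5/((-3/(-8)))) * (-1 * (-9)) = 120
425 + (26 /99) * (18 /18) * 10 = 42335 /99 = 427.63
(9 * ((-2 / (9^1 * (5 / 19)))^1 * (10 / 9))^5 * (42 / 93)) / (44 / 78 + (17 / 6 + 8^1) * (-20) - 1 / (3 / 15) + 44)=0.02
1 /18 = 0.06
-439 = -439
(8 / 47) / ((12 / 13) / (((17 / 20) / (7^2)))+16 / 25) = 5525 / 1748024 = 0.00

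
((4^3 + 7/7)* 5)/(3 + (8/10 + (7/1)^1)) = 1625/54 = 30.09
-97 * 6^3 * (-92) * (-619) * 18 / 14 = -10738570464 / 7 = -1534081494.86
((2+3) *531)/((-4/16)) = -10620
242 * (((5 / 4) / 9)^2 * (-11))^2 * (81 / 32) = 9150625 / 331776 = 27.58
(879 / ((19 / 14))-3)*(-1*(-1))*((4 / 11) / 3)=16332 / 209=78.14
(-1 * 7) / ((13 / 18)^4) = -734832 / 28561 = -25.73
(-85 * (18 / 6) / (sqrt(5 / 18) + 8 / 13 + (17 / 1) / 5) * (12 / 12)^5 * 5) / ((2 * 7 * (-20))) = 38934675 / 33741484 -3232125 * sqrt(10) / 67482968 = 1.00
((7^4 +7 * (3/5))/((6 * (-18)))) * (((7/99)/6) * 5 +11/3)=-82.97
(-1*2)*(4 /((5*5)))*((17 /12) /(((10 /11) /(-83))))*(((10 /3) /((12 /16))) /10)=62084 /3375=18.40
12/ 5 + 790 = 3962/ 5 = 792.40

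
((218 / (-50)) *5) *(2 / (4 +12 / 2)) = -109 / 25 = -4.36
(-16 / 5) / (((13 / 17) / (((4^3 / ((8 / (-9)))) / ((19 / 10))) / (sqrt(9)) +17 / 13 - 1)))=827968 / 16055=51.57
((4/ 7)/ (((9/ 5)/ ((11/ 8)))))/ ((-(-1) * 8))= 55/ 1008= 0.05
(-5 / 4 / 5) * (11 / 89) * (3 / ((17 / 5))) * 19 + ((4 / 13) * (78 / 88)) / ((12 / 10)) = -19355 / 66572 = -0.29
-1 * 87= -87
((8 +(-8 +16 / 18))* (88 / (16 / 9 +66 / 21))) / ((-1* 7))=-352 / 155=-2.27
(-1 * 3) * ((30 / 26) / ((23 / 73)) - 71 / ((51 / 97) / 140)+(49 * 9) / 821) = 236633368666 / 4173143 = 56703.87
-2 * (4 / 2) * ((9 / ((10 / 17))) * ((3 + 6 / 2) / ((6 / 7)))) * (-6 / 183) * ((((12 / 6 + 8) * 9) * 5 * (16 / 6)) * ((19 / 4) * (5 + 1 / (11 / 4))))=288141840 / 671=429421.52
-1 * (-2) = 2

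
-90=-90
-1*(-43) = 43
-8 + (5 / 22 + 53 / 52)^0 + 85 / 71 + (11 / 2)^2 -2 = 6375 / 284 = 22.45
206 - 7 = 199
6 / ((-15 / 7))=-14 / 5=-2.80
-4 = -4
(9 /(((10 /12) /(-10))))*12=-1296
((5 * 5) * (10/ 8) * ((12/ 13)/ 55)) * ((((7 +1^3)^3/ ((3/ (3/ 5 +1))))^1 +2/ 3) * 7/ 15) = 28742/ 429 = 67.00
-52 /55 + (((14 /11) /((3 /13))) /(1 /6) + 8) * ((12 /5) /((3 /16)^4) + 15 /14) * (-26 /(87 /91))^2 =60332970622132 /1021815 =59044906.00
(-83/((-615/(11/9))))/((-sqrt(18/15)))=-913*sqrt(30)/33210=-0.15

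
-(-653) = 653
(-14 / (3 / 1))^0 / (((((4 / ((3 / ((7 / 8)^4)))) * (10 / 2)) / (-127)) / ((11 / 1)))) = -4291584 / 12005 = -357.48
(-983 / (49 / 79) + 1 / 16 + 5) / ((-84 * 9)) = 1238543 / 592704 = 2.09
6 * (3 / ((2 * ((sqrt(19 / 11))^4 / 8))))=8712 / 361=24.13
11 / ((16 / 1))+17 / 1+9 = 427 / 16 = 26.69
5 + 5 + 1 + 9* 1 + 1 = 21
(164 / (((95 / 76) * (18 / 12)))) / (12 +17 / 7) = 6.06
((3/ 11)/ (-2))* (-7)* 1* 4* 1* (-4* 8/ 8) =-168/ 11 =-15.27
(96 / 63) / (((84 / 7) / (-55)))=-440 / 63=-6.98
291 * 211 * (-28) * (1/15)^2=-573076/75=-7641.01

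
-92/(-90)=46/45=1.02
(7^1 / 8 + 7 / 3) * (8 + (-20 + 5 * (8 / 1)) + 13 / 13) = 2233 / 24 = 93.04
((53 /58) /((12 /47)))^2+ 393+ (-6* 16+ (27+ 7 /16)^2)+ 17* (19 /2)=2371944517 /1937664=1224.13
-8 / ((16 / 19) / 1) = -19 / 2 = -9.50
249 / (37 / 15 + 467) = 3735 / 7042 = 0.53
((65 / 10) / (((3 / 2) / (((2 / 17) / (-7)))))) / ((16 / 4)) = -13 / 714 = -0.02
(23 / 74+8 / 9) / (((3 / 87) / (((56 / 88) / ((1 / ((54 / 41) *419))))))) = 203881629 / 16687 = 12217.99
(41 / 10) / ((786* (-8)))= -41 / 62880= -0.00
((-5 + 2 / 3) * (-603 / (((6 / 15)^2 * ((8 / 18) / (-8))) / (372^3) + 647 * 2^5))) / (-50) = -302657017104 / 119904532761599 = -0.00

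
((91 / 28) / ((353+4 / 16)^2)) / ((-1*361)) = -52 / 720761409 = -0.00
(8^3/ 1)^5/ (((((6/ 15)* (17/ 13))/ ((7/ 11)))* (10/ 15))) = 64206775269058.40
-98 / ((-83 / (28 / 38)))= 1372 / 1577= 0.87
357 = 357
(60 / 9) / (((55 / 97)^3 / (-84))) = -102219376 / 33275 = -3071.96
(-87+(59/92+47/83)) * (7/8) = -4585777/61088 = -75.07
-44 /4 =-11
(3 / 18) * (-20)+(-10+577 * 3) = 5153 / 3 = 1717.67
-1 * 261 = -261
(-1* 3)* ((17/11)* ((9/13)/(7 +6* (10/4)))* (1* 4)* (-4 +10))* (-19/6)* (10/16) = 43605/6292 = 6.93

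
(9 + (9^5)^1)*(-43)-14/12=-15236971/6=-2539495.17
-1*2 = -2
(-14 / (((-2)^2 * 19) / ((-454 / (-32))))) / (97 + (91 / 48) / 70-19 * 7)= 23835 / 328073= 0.07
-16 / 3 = -5.33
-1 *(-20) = 20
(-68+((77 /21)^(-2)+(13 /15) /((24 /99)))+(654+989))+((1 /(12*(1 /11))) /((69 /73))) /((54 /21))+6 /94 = 334605488419 /211897620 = 1579.09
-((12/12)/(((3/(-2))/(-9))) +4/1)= -10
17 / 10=1.70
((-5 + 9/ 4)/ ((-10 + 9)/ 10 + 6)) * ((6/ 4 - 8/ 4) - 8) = 935/ 236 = 3.96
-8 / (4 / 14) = -28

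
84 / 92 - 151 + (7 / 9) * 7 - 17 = -33460 / 207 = -161.64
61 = 61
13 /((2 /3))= 39 /2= 19.50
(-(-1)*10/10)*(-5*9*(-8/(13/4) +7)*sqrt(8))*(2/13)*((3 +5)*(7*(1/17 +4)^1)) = -41035680*sqrt(2)/2873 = -20199.52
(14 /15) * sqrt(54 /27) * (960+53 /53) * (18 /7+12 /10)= 84568 * sqrt(2) /25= 4783.89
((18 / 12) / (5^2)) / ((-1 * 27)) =-1 / 450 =-0.00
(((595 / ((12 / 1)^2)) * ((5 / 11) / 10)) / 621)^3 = 210644875 / 7614305881464471552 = 0.00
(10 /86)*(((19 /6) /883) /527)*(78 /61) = 1235 /1220589443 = 0.00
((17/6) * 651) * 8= 14756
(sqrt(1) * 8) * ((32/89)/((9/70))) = 22.37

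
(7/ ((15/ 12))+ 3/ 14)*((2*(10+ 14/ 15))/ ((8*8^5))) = 16687/ 34406400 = 0.00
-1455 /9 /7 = -23.10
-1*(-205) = 205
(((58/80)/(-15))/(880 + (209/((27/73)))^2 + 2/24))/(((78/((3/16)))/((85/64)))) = -119799/248580438978560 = -0.00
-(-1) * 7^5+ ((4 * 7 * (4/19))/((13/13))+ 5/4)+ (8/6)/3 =16814.59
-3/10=-0.30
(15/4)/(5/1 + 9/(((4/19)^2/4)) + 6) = 15/3293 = 0.00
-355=-355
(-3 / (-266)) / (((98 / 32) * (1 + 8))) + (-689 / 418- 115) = -50172835 / 430122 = -116.65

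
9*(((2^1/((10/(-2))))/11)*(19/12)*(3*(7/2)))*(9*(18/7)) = -13851/110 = -125.92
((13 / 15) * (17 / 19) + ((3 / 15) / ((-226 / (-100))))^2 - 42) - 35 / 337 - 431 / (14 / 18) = -5111928764899 / 8584790235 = -595.46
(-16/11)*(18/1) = -288/11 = -26.18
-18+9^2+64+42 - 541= -372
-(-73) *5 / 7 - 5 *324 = -10975 / 7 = -1567.86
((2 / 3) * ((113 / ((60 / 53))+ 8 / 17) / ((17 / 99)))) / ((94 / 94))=1125223 / 2890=389.35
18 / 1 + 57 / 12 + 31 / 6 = 335 / 12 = 27.92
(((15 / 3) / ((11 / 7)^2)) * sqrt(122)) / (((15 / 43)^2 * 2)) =90601 * sqrt(122) / 10890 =91.89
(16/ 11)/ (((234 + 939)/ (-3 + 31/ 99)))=-4256/ 1277397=-0.00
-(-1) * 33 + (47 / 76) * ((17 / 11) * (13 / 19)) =534559 / 15884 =33.65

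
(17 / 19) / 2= 17 / 38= 0.45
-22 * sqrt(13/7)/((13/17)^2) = -6358 * sqrt(91)/1183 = -51.27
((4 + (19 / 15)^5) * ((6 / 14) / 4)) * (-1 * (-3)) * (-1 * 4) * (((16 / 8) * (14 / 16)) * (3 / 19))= -5513599 / 2137500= -2.58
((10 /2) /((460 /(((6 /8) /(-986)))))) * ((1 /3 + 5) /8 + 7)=-1 /15776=-0.00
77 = 77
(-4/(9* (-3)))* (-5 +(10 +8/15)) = 332/405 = 0.82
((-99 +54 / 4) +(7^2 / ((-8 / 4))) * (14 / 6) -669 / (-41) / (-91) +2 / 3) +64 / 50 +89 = -51.90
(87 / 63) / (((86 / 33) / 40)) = 6380 / 301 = 21.20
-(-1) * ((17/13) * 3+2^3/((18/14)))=1187/117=10.15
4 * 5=20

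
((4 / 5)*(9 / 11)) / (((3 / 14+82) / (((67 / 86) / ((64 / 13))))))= 54873 / 43553840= 0.00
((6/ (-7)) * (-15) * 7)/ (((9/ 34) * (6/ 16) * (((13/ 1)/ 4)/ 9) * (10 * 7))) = 3264/ 91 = 35.87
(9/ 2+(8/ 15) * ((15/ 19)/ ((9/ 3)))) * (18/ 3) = 529/ 19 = 27.84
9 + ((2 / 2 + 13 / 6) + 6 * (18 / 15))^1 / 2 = 851 / 60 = 14.18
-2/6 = -1/3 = -0.33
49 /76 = 0.64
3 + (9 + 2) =14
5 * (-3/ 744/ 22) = -5/ 5456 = -0.00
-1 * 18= -18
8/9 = 0.89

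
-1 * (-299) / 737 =299 / 737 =0.41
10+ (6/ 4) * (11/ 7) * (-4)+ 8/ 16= 15/ 14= 1.07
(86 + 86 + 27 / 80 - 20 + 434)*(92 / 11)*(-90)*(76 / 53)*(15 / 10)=-553455693 / 583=-949323.66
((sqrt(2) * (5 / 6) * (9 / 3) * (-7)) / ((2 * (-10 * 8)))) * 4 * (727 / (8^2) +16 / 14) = 5601 * sqrt(2) / 1024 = 7.74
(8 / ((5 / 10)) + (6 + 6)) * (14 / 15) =392 / 15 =26.13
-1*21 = -21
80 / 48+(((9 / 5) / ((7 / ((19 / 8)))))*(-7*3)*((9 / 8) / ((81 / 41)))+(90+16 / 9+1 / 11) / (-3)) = -3446089 / 95040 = -36.26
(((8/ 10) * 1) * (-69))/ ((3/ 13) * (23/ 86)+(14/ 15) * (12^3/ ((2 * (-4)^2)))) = -102856/ 94027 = -1.09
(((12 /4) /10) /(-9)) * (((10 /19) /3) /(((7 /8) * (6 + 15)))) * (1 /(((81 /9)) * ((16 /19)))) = -1 /23814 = -0.00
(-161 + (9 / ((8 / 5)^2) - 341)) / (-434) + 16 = 476319 / 27776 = 17.15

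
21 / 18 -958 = -5741 / 6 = -956.83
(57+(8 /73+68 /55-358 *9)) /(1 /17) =-215935207 /4015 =-53782.12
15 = 15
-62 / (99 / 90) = -620 / 11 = -56.36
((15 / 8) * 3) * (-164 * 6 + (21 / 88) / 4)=-15585615 / 2816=-5534.66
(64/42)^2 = 1024/441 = 2.32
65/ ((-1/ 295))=-19175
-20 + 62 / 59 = -1118 / 59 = -18.95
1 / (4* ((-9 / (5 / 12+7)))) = -89 / 432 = -0.21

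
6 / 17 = 0.35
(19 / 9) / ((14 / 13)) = 247 / 126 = 1.96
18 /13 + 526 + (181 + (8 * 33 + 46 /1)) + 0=13239 /13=1018.38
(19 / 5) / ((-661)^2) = 19 / 2184605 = 0.00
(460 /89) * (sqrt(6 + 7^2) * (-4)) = -1840 * sqrt(55) /89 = -153.32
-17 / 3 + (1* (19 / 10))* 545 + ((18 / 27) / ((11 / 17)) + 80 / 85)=385895 / 374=1031.80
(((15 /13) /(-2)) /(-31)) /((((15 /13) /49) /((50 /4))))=1225 /124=9.88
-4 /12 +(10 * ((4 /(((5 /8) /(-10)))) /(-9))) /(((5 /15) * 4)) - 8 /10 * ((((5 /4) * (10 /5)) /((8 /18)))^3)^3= -151334350130729 /33554432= -4510115.09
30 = 30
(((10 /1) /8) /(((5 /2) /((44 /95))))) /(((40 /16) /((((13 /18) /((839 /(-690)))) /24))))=-3289 /1434690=-0.00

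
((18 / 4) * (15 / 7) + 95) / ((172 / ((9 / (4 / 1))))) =13185 / 9632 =1.37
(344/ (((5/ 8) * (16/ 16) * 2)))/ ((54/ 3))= 15.29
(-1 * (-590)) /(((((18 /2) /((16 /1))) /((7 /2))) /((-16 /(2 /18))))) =-528640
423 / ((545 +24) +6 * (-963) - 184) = -423 / 5393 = -0.08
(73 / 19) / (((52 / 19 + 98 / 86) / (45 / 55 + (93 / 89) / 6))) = 6099077 / 6200986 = 0.98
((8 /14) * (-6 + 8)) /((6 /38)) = 152 /21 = 7.24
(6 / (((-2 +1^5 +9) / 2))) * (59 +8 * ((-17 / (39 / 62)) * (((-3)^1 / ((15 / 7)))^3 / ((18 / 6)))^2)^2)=6223.08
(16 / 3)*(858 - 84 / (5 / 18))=14816 / 5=2963.20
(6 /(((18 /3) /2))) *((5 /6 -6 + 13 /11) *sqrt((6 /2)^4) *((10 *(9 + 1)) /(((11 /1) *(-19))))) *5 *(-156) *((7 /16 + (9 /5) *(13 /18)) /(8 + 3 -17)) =7751.86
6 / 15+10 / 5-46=-218 / 5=-43.60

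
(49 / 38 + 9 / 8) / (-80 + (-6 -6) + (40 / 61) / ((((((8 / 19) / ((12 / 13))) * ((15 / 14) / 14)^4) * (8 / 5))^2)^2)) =16591834719686865234375 / 11470046797832692769135943132651706163296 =0.00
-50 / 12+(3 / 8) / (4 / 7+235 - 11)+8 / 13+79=75.45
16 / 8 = 2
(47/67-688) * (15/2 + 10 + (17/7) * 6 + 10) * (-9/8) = 244105749/7504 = 32530.08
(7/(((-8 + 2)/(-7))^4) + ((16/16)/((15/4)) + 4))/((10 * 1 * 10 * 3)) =0.06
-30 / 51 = -10 / 17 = -0.59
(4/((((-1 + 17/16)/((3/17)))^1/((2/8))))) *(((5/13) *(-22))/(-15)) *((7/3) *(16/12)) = 9856/1989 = 4.96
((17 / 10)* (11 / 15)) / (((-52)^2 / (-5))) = -187 / 81120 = -0.00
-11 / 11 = -1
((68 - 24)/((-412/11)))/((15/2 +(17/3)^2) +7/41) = -8118/274907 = -0.03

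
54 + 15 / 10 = 111 / 2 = 55.50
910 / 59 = 15.42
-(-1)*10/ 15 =0.67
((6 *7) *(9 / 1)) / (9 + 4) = 378 / 13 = 29.08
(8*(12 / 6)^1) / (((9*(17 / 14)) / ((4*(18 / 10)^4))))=653184 / 10625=61.48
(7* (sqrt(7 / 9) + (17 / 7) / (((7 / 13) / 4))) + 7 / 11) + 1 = 7* sqrt(7) / 3 + 9850 / 77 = 134.10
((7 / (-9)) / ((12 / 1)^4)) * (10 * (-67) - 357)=7189 / 186624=0.04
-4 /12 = -0.33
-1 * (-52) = 52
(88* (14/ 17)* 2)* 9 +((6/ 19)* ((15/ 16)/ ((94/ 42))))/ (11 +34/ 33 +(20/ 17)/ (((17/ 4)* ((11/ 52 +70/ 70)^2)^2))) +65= 101272013223421256899/ 73949166619341848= 1369.48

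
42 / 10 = 21 / 5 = 4.20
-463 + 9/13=-6010/13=-462.31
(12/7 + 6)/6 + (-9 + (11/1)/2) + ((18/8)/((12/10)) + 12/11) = 463/616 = 0.75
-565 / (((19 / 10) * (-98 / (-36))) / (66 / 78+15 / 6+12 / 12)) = -474.76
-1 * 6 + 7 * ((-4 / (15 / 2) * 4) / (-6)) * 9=82 / 5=16.40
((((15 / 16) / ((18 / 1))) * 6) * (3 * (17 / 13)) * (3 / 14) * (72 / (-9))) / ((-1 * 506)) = 765 / 184184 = 0.00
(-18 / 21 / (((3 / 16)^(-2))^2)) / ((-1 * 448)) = 243 / 102760448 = 0.00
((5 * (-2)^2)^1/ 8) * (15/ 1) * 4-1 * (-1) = 151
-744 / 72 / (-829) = 31 / 2487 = 0.01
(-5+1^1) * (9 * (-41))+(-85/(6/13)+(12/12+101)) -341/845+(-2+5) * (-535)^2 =4360546939/5070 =860068.43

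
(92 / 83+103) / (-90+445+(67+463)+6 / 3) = 8641 / 73621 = 0.12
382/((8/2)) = 191/2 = 95.50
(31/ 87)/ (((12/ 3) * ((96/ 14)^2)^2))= 74431/ 1847328768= 0.00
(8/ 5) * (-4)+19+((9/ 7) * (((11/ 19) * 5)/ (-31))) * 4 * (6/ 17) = 4356333/ 350455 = 12.43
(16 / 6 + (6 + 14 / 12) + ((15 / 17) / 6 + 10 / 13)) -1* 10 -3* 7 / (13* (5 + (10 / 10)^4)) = 49 / 102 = 0.48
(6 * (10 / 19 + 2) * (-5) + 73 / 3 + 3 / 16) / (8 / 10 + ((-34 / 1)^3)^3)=233785 / 276869487015072192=0.00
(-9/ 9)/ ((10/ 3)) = -3/ 10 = -0.30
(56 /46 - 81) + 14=-1513 /23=-65.78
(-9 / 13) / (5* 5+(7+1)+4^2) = -9 / 637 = -0.01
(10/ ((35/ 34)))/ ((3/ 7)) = 68/ 3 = 22.67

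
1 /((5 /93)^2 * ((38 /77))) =665973 /950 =701.02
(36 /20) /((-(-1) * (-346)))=-9 /1730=-0.01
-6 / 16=-3 / 8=-0.38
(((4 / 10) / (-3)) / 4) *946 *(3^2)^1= -1419 / 5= -283.80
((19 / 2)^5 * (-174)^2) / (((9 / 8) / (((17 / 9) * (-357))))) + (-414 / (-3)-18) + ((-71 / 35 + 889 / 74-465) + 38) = -10910876687786437 / 7770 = -1404231233949.35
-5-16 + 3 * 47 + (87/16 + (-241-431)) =-8745/16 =-546.56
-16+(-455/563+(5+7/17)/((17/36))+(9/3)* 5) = 1570454/162707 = 9.65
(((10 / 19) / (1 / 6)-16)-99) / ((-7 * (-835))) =-425 / 22211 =-0.02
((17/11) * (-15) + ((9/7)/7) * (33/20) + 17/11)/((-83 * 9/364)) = 2989649/287595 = 10.40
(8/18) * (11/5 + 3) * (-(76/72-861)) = 804908/405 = 1987.43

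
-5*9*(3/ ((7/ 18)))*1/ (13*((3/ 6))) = -4860/ 91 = -53.41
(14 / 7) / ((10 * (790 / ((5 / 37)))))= 1 / 29230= 0.00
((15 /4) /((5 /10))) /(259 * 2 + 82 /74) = 555 /38414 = 0.01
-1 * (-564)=564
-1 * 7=-7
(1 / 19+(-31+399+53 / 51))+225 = 575675 / 969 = 594.09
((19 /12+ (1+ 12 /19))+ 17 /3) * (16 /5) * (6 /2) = 1620 /19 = 85.26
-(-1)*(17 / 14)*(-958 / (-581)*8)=65144 / 4067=16.02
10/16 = 0.62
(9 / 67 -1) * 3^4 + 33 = -2487 / 67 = -37.12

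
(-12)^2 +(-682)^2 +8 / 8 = 465269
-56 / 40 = -7 / 5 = -1.40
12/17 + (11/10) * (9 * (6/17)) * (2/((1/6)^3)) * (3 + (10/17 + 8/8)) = 10008732/1445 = 6926.46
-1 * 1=-1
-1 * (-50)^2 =-2500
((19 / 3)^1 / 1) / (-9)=-19 / 27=-0.70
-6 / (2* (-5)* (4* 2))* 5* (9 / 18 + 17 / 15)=49 / 80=0.61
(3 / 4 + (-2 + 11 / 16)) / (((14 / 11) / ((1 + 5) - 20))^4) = -131769 / 16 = -8235.56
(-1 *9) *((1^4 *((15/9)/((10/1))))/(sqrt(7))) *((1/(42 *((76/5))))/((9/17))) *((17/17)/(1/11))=-935 *sqrt(7)/134064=-0.02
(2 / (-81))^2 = 4 / 6561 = 0.00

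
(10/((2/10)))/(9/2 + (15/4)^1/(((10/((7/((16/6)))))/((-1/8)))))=25600/2241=11.42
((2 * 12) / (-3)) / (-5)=1.60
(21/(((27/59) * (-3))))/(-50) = 413/1350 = 0.31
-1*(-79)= 79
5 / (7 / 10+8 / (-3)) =-150 / 59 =-2.54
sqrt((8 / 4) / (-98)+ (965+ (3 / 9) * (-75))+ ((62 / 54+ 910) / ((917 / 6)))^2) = sqrt(66444735223) / 8253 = 31.23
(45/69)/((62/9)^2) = 1215/88412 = 0.01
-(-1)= 1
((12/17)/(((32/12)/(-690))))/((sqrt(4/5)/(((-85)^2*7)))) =-9237375*sqrt(5)/2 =-10327699.22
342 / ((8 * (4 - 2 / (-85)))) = 85 / 8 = 10.62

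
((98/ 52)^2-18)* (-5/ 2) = 36.12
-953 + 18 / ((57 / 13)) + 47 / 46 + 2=-826693 / 874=-945.87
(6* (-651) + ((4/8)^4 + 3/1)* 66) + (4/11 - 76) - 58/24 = -3781.93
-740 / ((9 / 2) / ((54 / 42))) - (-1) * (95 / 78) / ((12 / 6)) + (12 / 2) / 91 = -210.75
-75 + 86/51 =-3739/51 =-73.31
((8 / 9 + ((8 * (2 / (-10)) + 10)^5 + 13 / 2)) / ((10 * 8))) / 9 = 2352857801 / 40500000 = 58.10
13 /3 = 4.33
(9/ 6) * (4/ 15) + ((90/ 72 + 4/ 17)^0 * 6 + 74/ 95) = 7.18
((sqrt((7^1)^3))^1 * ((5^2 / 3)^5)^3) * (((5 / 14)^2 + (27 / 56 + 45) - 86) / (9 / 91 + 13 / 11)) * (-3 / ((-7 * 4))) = -2108625136315822601318359375 * sqrt(7) / 1373515641792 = -4061764969543889.49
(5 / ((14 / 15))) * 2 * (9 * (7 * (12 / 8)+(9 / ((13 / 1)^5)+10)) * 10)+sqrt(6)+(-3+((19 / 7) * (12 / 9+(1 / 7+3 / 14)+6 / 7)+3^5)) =sqrt(6)+2184817916999 / 109160142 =20017.24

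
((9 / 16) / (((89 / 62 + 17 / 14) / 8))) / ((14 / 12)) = 837 / 575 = 1.46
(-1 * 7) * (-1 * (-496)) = -3472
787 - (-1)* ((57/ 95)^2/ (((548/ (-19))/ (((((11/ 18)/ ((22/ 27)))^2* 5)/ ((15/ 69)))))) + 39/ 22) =1901499433/ 2411200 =788.61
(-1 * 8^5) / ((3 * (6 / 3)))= -16384 / 3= -5461.33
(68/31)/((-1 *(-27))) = 68/837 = 0.08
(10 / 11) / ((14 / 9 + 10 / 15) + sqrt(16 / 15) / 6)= 2250 / 5467-45 * sqrt(15) / 5467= 0.38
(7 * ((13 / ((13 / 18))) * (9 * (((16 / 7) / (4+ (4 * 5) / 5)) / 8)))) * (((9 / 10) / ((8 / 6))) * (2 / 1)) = 2187 / 40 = 54.68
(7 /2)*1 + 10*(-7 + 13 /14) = -801 /14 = -57.21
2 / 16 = 1 / 8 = 0.12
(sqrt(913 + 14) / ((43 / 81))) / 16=243 * sqrt(103) / 688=3.58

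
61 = 61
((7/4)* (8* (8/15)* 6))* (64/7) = 2048/5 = 409.60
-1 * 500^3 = -125000000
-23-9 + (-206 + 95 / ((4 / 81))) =6743 / 4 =1685.75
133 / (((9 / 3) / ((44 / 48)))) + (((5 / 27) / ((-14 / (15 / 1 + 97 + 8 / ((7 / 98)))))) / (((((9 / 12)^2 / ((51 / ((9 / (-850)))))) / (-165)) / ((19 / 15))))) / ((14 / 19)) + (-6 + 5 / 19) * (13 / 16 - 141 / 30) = -55819699955423 / 7756560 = -7196450.48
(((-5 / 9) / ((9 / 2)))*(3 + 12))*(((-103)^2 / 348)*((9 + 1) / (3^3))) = -1326125 / 63423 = -20.91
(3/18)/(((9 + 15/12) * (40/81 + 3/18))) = 108/4387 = 0.02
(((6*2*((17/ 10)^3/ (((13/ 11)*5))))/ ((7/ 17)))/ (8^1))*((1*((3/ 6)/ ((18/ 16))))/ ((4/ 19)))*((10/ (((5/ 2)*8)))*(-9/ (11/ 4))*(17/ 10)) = -80931849/ 4550000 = -17.79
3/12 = 1/4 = 0.25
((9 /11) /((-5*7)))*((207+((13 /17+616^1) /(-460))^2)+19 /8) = -4648938831 /941746960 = -4.94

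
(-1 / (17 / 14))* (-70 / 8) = 245 / 34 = 7.21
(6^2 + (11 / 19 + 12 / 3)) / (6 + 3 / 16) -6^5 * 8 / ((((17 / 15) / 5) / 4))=-11701254896 / 10659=-1097781.68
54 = 54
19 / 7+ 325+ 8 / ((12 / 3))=2308 / 7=329.71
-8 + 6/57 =-150/19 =-7.89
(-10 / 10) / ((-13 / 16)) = 16 / 13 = 1.23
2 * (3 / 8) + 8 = 35 / 4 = 8.75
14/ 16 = 7/ 8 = 0.88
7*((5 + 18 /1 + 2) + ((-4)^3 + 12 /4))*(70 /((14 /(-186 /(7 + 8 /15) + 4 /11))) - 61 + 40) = 44677836 /1243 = 35943.55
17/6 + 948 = 950.83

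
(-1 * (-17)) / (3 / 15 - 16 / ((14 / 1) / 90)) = -595 / 3593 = -0.17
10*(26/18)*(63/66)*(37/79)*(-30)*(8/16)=-84175/869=-96.86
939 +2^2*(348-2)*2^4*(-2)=-43349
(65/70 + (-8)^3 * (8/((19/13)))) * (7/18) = -745225/684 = -1089.51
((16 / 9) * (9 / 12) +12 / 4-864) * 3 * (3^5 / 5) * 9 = -5640273 / 5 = -1128054.60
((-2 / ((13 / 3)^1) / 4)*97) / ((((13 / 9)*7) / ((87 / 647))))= -227853 / 1530802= -0.15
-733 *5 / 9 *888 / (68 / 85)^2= -3390125 / 6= -565020.83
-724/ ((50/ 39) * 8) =-7059/ 100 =-70.59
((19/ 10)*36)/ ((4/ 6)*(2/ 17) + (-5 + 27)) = 8721/ 2815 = 3.10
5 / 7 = 0.71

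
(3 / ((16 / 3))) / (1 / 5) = 2.81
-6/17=-0.35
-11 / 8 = -1.38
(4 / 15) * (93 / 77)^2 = 11532 / 29645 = 0.39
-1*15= -15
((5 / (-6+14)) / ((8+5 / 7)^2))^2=60025 / 886133824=0.00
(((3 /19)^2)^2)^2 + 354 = 6012181323075 /16983563041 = 354.00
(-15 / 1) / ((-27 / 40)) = 200 / 9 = 22.22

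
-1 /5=-0.20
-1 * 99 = -99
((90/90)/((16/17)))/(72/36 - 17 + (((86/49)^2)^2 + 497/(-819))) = -11466189189/66024498464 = -0.17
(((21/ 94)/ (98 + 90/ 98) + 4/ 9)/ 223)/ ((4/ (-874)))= -800467321/ 1828850652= -0.44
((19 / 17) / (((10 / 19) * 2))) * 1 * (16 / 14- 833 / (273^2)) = 4349689 / 3619980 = 1.20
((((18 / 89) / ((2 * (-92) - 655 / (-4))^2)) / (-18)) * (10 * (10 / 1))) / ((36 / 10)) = -4000 / 5255361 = -0.00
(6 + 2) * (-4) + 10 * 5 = 18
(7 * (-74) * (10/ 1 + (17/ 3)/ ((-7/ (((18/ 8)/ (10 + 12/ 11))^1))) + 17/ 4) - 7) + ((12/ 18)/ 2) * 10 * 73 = -5167991/ 732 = -7060.10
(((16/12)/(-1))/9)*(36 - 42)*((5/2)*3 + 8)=124/9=13.78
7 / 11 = 0.64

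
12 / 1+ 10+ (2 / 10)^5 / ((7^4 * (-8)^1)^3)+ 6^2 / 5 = 646664938030719999 / 22146059521600000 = 29.20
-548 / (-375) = 548 / 375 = 1.46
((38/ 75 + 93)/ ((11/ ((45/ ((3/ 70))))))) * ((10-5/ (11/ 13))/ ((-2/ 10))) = -22090950/ 121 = -182569.83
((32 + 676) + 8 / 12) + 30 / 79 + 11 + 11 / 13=2221070 / 3081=720.89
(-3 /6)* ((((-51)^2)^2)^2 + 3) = -22883972285202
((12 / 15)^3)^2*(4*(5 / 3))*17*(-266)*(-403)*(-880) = -5254945439744 / 1875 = -2802637567.86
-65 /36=-1.81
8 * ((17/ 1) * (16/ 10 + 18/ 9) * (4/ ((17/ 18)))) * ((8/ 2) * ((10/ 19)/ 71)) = 82944/ 1349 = 61.49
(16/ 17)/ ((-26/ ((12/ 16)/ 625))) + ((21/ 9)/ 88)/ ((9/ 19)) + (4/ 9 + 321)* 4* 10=4219748156369/ 328185000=12857.83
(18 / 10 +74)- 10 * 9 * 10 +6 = -4091 / 5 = -818.20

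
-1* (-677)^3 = 310288733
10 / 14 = 0.71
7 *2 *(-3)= -42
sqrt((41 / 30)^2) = 41 / 30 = 1.37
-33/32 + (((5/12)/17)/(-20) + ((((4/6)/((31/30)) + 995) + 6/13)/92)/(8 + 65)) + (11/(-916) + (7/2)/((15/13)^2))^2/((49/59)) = 352493546902007625187/47883592136654820000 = 7.36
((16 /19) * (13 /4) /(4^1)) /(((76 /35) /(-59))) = -26845 /1444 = -18.59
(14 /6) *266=1862 /3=620.67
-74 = -74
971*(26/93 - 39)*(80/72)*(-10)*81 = 1048971300/31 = 33837783.87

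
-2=-2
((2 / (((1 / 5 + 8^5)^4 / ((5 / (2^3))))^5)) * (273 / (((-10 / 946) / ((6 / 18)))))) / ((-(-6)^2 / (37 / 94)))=94925820827484130859375 / 10772142599414119546794801287556642595163850207689635489751508360729830998923904731377408058379745610857031008256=0.00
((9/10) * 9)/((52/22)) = 891/260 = 3.43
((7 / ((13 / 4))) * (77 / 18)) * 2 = 2156 / 117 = 18.43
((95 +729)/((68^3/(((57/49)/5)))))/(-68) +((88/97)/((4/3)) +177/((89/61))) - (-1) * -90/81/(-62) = 122.01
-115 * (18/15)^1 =-138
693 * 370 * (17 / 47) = 4358970 / 47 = 92744.04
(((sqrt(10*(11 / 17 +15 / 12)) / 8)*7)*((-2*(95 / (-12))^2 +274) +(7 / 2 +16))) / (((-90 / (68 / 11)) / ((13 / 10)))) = -1101737*sqrt(21930) / 2851200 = -57.22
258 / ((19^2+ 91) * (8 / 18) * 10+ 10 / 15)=1161 / 9043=0.13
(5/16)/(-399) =-5/6384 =-0.00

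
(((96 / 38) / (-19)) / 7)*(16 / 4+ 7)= -528 / 2527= -0.21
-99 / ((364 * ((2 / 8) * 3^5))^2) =-11 / 54331641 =-0.00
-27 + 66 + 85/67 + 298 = 22664/67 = 338.27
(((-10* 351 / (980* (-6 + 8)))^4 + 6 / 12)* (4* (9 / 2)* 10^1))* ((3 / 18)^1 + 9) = 17795.25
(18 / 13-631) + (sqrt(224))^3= -8185 / 13 + 896 * sqrt(14)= 2722.91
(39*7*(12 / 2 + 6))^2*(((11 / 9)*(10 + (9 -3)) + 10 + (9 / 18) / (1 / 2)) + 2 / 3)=335082384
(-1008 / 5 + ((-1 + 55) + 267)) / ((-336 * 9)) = -199 / 5040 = -0.04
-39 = -39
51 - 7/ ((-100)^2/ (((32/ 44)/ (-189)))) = 18933751/ 371250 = 51.00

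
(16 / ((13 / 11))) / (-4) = -3.38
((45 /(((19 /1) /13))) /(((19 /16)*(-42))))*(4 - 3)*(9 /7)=-14040 /17689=-0.79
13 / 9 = 1.44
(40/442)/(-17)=-20/3757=-0.01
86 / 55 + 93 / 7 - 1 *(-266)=108127 / 385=280.85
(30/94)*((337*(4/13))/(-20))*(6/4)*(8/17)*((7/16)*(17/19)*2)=-21231/23218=-0.91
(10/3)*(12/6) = 20/3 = 6.67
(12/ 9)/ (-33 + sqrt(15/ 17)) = -374/ 9249 -2 * sqrt(255)/ 27747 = -0.04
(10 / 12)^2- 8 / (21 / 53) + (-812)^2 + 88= 166171951 / 252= 659412.50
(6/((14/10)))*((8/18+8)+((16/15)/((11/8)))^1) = 1304/33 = 39.52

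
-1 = -1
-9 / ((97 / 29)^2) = -7569 / 9409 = -0.80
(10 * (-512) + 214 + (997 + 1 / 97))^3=-54514091398096448 / 912673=-59730145844.24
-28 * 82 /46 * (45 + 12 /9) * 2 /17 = -272.08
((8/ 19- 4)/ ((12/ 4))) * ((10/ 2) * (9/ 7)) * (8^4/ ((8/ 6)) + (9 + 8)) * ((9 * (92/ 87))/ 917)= -869615280/ 3536869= -245.87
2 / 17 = 0.12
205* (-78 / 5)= -3198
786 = 786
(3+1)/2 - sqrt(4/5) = 2 - 2 * sqrt(5)/5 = 1.11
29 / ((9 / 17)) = 493 / 9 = 54.78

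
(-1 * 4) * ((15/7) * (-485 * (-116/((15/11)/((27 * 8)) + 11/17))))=-45449078400/61579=-738061.33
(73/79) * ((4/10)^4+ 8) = 366168/49375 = 7.42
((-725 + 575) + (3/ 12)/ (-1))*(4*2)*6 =-7212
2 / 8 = 1 / 4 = 0.25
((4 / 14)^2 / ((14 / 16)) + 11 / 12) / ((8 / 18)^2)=112239 / 21952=5.11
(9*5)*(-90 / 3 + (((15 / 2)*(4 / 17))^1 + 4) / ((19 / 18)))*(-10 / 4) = 891675 / 323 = 2760.60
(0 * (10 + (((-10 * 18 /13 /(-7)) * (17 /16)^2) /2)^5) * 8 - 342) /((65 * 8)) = -171 /260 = -0.66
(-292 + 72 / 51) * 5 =-24700 / 17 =-1452.94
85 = 85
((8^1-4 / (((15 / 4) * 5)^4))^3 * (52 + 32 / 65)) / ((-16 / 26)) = -6917017691138550768149112064 / 158381760120391845703125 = -43673.07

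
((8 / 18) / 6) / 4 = 1 / 54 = 0.02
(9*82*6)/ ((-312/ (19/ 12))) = -2337/ 104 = -22.47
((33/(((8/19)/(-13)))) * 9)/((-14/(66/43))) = 2420847/2408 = 1005.34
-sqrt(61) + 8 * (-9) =-72 -sqrt(61) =-79.81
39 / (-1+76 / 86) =-1677 / 5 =-335.40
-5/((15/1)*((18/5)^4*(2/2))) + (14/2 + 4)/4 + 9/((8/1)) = 1219721/314928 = 3.87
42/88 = 21/44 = 0.48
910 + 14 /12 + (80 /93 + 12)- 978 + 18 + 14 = -21.97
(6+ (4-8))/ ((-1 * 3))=-2/ 3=-0.67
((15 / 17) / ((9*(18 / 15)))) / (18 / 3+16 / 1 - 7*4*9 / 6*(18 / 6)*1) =-25 / 31824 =-0.00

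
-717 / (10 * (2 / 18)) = -6453 / 10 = -645.30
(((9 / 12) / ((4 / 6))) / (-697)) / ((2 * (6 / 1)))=-3 / 22304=-0.00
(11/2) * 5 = 55/2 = 27.50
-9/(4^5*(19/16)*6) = -3/2432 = -0.00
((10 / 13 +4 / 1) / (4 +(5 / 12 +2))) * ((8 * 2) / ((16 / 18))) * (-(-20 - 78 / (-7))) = 830304 / 7007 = 118.50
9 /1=9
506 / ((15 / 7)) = 3542 / 15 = 236.13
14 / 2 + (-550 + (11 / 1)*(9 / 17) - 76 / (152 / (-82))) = -8435 / 17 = -496.18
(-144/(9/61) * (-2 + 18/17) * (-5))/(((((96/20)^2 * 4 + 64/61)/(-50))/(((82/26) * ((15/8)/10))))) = 1456.95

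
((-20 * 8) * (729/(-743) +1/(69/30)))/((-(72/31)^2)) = -16.21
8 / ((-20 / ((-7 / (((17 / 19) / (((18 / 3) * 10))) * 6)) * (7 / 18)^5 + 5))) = -13825997 / 8030664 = -1.72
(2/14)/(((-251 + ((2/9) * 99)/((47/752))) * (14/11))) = 11/9898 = 0.00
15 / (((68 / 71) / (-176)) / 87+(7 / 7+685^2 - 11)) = 4076820 / 127527006403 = 0.00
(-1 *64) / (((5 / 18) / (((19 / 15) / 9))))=-2432 / 75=-32.43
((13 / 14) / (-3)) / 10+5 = 2087 / 420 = 4.97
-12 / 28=-3 / 7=-0.43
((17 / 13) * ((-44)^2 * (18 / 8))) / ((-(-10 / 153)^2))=-433370817 / 325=-1333448.67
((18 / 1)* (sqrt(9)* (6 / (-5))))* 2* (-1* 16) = 10368 / 5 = 2073.60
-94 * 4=-376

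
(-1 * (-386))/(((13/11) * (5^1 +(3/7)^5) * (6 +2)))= 35681261/4382456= 8.14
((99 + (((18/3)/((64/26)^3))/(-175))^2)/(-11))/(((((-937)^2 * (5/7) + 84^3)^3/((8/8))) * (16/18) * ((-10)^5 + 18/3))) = 51273355870880703/919100313225023302636871280849059840000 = 0.00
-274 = -274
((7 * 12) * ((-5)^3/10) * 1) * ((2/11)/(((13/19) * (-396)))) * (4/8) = 3325/9438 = 0.35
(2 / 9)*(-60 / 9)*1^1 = -40 / 27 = -1.48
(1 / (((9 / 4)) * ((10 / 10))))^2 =16 / 81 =0.20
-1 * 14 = -14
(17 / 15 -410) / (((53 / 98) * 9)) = -84.00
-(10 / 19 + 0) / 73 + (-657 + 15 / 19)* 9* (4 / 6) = -5460994 / 1387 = -3937.27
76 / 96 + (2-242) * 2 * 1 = -11501 / 24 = -479.21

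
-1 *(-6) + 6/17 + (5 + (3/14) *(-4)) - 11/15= 9.76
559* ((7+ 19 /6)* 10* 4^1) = 681980 /3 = 227326.67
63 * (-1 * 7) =-441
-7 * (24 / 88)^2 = -63 / 121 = -0.52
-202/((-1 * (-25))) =-202/25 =-8.08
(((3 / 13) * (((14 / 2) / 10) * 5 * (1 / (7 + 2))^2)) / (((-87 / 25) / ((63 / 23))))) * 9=-1225 / 17342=-0.07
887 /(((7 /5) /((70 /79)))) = 44350 /79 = 561.39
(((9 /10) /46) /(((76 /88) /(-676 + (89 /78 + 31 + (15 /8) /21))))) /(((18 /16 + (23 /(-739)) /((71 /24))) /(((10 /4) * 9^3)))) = -591570023623623 /24804268580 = -23849.53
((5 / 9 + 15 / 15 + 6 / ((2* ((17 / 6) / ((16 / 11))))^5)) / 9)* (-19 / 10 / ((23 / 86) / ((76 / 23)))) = -39926781198119128 / 9798254679555243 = -4.07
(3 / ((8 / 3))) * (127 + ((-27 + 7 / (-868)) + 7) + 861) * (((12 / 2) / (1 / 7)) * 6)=68057577 / 248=274425.71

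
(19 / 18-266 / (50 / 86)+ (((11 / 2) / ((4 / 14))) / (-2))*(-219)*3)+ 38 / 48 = 5867.95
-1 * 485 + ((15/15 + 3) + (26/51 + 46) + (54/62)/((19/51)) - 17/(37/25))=-493079263/1111443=-443.64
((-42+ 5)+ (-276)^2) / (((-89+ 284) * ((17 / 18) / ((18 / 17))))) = 8223012 / 18785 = 437.74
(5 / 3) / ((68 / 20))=25 / 51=0.49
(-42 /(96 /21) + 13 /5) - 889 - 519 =-113167 /80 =-1414.59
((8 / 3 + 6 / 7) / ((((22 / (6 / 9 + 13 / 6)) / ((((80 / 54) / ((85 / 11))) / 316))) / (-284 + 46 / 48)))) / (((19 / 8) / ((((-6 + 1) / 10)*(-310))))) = -38957855 / 7659603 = -5.09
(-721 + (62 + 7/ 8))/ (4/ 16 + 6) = -1053/ 10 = -105.30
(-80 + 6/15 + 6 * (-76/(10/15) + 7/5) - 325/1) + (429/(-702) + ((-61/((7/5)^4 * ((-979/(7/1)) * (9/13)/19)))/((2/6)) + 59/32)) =-517212064261/483547680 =-1069.62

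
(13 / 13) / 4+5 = 21 / 4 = 5.25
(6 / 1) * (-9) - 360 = -414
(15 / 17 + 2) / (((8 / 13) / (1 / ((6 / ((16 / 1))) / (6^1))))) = 1274 / 17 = 74.94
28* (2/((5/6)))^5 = 6967296/3125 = 2229.53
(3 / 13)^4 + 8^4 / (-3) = -116985613 / 85683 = -1365.33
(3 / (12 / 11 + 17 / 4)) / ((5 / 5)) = 132 / 235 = 0.56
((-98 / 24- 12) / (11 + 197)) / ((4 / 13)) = -193 / 768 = -0.25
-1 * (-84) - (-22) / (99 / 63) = 98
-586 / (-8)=293 / 4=73.25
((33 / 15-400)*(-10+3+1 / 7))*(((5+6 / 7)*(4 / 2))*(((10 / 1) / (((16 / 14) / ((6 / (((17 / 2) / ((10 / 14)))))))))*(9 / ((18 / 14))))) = 6907680 / 7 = 986811.43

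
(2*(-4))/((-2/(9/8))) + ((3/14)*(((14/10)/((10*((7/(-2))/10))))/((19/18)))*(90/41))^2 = 269506449/59470418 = 4.53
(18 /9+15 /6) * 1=9 /2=4.50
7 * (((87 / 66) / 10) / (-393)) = -203 / 86460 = -0.00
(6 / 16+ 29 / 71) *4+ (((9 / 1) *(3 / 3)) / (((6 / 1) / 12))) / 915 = 136577 / 43310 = 3.15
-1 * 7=-7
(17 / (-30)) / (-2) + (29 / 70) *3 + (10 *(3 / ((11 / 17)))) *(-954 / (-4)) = 51093751 / 4620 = 11059.25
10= 10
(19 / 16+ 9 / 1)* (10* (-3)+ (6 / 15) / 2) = -24287 / 80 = -303.59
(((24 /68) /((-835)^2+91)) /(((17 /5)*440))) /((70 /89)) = 267 /620694917920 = 0.00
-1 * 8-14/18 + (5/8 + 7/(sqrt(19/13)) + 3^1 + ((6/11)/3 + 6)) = 815/792 + 7 * sqrt(247)/19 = 6.82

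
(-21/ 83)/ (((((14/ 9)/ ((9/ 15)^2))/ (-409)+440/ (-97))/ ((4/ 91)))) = 19281078/ 7882478045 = 0.00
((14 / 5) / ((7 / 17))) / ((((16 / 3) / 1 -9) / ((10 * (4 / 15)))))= -272 / 55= -4.95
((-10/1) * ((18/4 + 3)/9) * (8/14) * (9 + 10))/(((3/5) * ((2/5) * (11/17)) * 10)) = -40375/693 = -58.26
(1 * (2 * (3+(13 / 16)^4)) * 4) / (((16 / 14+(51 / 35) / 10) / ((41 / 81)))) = 39404575 / 3649536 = 10.80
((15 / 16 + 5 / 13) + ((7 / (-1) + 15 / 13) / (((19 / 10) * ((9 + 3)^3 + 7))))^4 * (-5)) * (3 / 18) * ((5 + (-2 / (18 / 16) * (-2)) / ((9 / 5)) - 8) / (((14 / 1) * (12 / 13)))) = -242346910475883695 / 13870503779031873792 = -0.02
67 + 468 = 535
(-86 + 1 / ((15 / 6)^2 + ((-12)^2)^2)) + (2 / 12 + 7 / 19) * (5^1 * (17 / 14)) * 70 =1337543705 / 9458466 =141.41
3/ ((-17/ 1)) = -3/ 17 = -0.18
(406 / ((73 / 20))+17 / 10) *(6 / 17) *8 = 1978584 / 6205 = 318.87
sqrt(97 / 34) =sqrt(3298) / 34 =1.69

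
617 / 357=1.73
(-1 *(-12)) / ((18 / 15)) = 10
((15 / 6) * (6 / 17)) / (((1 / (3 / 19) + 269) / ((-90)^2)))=182250 / 7021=25.96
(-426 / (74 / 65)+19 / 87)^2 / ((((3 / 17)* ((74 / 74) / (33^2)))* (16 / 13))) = 2422004790216869 / 3453987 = 701220007.55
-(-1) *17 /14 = 17 /14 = 1.21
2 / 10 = 1 / 5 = 0.20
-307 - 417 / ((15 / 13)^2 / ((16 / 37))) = -1227781 / 2775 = -442.44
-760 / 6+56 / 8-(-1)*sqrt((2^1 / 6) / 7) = -359 / 3+sqrt(21) / 21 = -119.45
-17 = -17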